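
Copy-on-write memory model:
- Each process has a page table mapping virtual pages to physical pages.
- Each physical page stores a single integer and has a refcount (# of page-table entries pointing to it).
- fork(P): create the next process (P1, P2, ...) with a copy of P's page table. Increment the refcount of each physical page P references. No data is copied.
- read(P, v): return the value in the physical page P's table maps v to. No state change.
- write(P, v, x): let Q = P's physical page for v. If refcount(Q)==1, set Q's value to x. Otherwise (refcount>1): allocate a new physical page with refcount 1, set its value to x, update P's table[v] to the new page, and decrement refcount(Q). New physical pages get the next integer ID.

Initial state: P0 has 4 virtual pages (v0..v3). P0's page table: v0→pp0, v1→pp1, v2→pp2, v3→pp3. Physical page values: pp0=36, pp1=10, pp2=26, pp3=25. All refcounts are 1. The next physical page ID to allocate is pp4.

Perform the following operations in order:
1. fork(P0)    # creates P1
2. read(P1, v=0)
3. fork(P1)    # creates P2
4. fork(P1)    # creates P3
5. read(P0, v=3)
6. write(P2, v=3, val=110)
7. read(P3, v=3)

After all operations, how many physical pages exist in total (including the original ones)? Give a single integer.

Answer: 5

Derivation:
Op 1: fork(P0) -> P1. 4 ppages; refcounts: pp0:2 pp1:2 pp2:2 pp3:2
Op 2: read(P1, v0) -> 36. No state change.
Op 3: fork(P1) -> P2. 4 ppages; refcounts: pp0:3 pp1:3 pp2:3 pp3:3
Op 4: fork(P1) -> P3. 4 ppages; refcounts: pp0:4 pp1:4 pp2:4 pp3:4
Op 5: read(P0, v3) -> 25. No state change.
Op 6: write(P2, v3, 110). refcount(pp3)=4>1 -> COPY to pp4. 5 ppages; refcounts: pp0:4 pp1:4 pp2:4 pp3:3 pp4:1
Op 7: read(P3, v3) -> 25. No state change.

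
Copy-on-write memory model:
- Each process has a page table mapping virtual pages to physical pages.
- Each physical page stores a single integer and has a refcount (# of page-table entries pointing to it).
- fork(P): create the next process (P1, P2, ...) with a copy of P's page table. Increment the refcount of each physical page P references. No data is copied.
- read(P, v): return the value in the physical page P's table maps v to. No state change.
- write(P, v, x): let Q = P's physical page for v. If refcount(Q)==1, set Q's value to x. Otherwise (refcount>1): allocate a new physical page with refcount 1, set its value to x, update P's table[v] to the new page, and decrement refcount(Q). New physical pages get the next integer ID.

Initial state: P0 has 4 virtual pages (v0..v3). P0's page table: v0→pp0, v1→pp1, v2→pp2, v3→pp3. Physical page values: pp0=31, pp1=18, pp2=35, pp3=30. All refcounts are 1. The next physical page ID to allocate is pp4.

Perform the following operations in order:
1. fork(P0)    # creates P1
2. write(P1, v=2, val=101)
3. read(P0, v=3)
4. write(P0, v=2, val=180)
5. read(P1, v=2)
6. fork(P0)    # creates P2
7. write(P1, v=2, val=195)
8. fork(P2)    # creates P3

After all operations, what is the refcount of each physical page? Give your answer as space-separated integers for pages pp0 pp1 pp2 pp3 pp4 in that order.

Answer: 4 4 3 4 1

Derivation:
Op 1: fork(P0) -> P1. 4 ppages; refcounts: pp0:2 pp1:2 pp2:2 pp3:2
Op 2: write(P1, v2, 101). refcount(pp2)=2>1 -> COPY to pp4. 5 ppages; refcounts: pp0:2 pp1:2 pp2:1 pp3:2 pp4:1
Op 3: read(P0, v3) -> 30. No state change.
Op 4: write(P0, v2, 180). refcount(pp2)=1 -> write in place. 5 ppages; refcounts: pp0:2 pp1:2 pp2:1 pp3:2 pp4:1
Op 5: read(P1, v2) -> 101. No state change.
Op 6: fork(P0) -> P2. 5 ppages; refcounts: pp0:3 pp1:3 pp2:2 pp3:3 pp4:1
Op 7: write(P1, v2, 195). refcount(pp4)=1 -> write in place. 5 ppages; refcounts: pp0:3 pp1:3 pp2:2 pp3:3 pp4:1
Op 8: fork(P2) -> P3. 5 ppages; refcounts: pp0:4 pp1:4 pp2:3 pp3:4 pp4:1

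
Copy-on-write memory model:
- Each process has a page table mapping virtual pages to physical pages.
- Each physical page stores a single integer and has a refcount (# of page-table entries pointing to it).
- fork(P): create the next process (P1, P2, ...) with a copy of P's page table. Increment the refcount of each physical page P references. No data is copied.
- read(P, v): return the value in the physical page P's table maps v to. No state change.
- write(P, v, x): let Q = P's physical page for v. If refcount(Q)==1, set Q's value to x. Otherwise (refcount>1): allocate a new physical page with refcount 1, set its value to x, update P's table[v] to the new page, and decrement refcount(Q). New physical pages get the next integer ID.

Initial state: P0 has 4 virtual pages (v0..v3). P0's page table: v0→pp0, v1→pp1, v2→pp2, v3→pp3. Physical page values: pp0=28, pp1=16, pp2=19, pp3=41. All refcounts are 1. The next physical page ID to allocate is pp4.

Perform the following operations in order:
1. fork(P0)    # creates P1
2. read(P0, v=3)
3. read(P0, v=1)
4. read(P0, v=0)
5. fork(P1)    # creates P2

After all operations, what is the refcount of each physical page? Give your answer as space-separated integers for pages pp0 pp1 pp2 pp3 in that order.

Answer: 3 3 3 3

Derivation:
Op 1: fork(P0) -> P1. 4 ppages; refcounts: pp0:2 pp1:2 pp2:2 pp3:2
Op 2: read(P0, v3) -> 41. No state change.
Op 3: read(P0, v1) -> 16. No state change.
Op 4: read(P0, v0) -> 28. No state change.
Op 5: fork(P1) -> P2. 4 ppages; refcounts: pp0:3 pp1:3 pp2:3 pp3:3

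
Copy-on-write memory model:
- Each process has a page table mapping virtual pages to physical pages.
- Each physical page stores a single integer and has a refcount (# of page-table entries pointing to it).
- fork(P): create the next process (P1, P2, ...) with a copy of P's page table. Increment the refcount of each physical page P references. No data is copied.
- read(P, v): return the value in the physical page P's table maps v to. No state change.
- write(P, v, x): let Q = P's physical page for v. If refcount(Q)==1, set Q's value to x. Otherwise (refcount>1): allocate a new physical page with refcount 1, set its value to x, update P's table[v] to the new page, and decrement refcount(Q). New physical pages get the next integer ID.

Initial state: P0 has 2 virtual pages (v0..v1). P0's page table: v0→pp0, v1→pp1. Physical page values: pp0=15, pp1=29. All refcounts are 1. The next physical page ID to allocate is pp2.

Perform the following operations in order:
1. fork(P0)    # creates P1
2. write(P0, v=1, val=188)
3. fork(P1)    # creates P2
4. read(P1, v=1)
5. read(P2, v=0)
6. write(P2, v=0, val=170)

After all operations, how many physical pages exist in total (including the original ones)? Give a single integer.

Answer: 4

Derivation:
Op 1: fork(P0) -> P1. 2 ppages; refcounts: pp0:2 pp1:2
Op 2: write(P0, v1, 188). refcount(pp1)=2>1 -> COPY to pp2. 3 ppages; refcounts: pp0:2 pp1:1 pp2:1
Op 3: fork(P1) -> P2. 3 ppages; refcounts: pp0:3 pp1:2 pp2:1
Op 4: read(P1, v1) -> 29. No state change.
Op 5: read(P2, v0) -> 15. No state change.
Op 6: write(P2, v0, 170). refcount(pp0)=3>1 -> COPY to pp3. 4 ppages; refcounts: pp0:2 pp1:2 pp2:1 pp3:1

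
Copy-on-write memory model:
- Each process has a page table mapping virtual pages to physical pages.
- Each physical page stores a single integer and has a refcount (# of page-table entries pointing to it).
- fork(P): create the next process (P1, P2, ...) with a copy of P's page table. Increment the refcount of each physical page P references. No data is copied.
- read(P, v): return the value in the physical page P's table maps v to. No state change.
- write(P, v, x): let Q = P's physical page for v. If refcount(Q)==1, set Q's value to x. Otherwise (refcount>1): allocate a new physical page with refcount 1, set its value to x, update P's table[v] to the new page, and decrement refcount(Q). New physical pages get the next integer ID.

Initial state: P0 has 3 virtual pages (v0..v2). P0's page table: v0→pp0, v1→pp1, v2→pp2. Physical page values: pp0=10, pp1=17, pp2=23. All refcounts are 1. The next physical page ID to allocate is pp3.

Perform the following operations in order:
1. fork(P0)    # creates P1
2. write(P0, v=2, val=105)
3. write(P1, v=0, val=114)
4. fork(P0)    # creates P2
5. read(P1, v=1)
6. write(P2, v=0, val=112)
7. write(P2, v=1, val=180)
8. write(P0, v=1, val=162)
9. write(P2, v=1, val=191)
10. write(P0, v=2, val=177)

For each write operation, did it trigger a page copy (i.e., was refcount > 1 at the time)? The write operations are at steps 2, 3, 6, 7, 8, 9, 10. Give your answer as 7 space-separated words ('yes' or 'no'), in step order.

Op 1: fork(P0) -> P1. 3 ppages; refcounts: pp0:2 pp1:2 pp2:2
Op 2: write(P0, v2, 105). refcount(pp2)=2>1 -> COPY to pp3. 4 ppages; refcounts: pp0:2 pp1:2 pp2:1 pp3:1
Op 3: write(P1, v0, 114). refcount(pp0)=2>1 -> COPY to pp4. 5 ppages; refcounts: pp0:1 pp1:2 pp2:1 pp3:1 pp4:1
Op 4: fork(P0) -> P2. 5 ppages; refcounts: pp0:2 pp1:3 pp2:1 pp3:2 pp4:1
Op 5: read(P1, v1) -> 17. No state change.
Op 6: write(P2, v0, 112). refcount(pp0)=2>1 -> COPY to pp5. 6 ppages; refcounts: pp0:1 pp1:3 pp2:1 pp3:2 pp4:1 pp5:1
Op 7: write(P2, v1, 180). refcount(pp1)=3>1 -> COPY to pp6. 7 ppages; refcounts: pp0:1 pp1:2 pp2:1 pp3:2 pp4:1 pp5:1 pp6:1
Op 8: write(P0, v1, 162). refcount(pp1)=2>1 -> COPY to pp7. 8 ppages; refcounts: pp0:1 pp1:1 pp2:1 pp3:2 pp4:1 pp5:1 pp6:1 pp7:1
Op 9: write(P2, v1, 191). refcount(pp6)=1 -> write in place. 8 ppages; refcounts: pp0:1 pp1:1 pp2:1 pp3:2 pp4:1 pp5:1 pp6:1 pp7:1
Op 10: write(P0, v2, 177). refcount(pp3)=2>1 -> COPY to pp8. 9 ppages; refcounts: pp0:1 pp1:1 pp2:1 pp3:1 pp4:1 pp5:1 pp6:1 pp7:1 pp8:1

yes yes yes yes yes no yes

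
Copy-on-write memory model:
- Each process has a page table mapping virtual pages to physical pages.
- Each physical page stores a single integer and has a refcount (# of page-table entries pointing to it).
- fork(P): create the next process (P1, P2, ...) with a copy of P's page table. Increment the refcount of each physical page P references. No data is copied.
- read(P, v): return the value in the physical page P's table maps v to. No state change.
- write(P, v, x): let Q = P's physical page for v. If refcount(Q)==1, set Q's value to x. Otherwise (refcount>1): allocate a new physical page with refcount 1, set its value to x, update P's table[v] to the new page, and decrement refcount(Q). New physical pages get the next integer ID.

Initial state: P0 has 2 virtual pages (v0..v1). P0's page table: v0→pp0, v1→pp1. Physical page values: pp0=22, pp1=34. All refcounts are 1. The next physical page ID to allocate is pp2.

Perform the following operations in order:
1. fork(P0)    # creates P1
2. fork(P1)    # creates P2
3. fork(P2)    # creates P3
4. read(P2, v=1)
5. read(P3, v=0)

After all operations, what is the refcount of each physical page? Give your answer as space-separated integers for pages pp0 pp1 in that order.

Op 1: fork(P0) -> P1. 2 ppages; refcounts: pp0:2 pp1:2
Op 2: fork(P1) -> P2. 2 ppages; refcounts: pp0:3 pp1:3
Op 3: fork(P2) -> P3. 2 ppages; refcounts: pp0:4 pp1:4
Op 4: read(P2, v1) -> 34. No state change.
Op 5: read(P3, v0) -> 22. No state change.

Answer: 4 4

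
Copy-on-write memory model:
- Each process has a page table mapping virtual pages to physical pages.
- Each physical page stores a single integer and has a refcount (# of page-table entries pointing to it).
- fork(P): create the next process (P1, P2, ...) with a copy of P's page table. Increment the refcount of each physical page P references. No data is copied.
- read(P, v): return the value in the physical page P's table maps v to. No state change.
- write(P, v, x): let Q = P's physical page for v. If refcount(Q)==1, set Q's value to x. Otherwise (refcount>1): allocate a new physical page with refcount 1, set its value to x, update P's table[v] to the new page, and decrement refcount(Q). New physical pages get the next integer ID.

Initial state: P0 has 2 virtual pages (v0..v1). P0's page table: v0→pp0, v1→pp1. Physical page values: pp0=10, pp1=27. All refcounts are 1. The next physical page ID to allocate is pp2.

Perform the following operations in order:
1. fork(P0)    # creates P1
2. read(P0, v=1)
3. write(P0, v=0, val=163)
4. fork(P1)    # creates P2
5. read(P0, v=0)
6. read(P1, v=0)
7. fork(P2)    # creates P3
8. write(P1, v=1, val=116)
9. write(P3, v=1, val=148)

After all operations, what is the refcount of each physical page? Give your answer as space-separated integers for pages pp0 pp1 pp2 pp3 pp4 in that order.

Answer: 3 2 1 1 1

Derivation:
Op 1: fork(P0) -> P1. 2 ppages; refcounts: pp0:2 pp1:2
Op 2: read(P0, v1) -> 27. No state change.
Op 3: write(P0, v0, 163). refcount(pp0)=2>1 -> COPY to pp2. 3 ppages; refcounts: pp0:1 pp1:2 pp2:1
Op 4: fork(P1) -> P2. 3 ppages; refcounts: pp0:2 pp1:3 pp2:1
Op 5: read(P0, v0) -> 163. No state change.
Op 6: read(P1, v0) -> 10. No state change.
Op 7: fork(P2) -> P3. 3 ppages; refcounts: pp0:3 pp1:4 pp2:1
Op 8: write(P1, v1, 116). refcount(pp1)=4>1 -> COPY to pp3. 4 ppages; refcounts: pp0:3 pp1:3 pp2:1 pp3:1
Op 9: write(P3, v1, 148). refcount(pp1)=3>1 -> COPY to pp4. 5 ppages; refcounts: pp0:3 pp1:2 pp2:1 pp3:1 pp4:1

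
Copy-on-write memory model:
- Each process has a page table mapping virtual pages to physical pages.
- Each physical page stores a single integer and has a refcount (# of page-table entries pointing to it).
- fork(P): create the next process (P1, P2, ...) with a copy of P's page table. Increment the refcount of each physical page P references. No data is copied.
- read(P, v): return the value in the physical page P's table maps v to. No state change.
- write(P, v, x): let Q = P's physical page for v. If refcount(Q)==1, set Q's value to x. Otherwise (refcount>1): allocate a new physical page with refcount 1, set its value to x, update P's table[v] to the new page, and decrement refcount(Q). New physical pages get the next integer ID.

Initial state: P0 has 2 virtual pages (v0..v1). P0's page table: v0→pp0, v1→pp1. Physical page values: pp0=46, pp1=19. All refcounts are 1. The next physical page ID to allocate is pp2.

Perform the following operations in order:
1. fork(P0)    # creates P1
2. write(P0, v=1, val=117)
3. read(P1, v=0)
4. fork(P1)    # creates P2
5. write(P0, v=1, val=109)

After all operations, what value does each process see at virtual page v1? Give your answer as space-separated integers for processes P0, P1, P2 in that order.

Op 1: fork(P0) -> P1. 2 ppages; refcounts: pp0:2 pp1:2
Op 2: write(P0, v1, 117). refcount(pp1)=2>1 -> COPY to pp2. 3 ppages; refcounts: pp0:2 pp1:1 pp2:1
Op 3: read(P1, v0) -> 46. No state change.
Op 4: fork(P1) -> P2. 3 ppages; refcounts: pp0:3 pp1:2 pp2:1
Op 5: write(P0, v1, 109). refcount(pp2)=1 -> write in place. 3 ppages; refcounts: pp0:3 pp1:2 pp2:1
P0: v1 -> pp2 = 109
P1: v1 -> pp1 = 19
P2: v1 -> pp1 = 19

Answer: 109 19 19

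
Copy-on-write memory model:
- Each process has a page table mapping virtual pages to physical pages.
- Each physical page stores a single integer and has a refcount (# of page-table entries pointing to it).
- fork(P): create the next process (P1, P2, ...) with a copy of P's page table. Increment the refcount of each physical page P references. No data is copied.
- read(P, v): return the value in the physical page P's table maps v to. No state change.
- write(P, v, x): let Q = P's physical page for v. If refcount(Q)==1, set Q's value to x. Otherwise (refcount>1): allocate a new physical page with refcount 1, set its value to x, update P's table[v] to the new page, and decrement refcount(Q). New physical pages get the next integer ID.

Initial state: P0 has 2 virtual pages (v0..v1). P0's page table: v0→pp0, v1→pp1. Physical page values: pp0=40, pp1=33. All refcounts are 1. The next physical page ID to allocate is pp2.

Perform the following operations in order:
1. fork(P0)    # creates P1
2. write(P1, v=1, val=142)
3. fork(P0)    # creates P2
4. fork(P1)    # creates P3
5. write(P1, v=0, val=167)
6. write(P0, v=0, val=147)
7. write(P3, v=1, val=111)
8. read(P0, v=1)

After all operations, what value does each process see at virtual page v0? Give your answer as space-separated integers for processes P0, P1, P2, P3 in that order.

Op 1: fork(P0) -> P1. 2 ppages; refcounts: pp0:2 pp1:2
Op 2: write(P1, v1, 142). refcount(pp1)=2>1 -> COPY to pp2. 3 ppages; refcounts: pp0:2 pp1:1 pp2:1
Op 3: fork(P0) -> P2. 3 ppages; refcounts: pp0:3 pp1:2 pp2:1
Op 4: fork(P1) -> P3. 3 ppages; refcounts: pp0:4 pp1:2 pp2:2
Op 5: write(P1, v0, 167). refcount(pp0)=4>1 -> COPY to pp3. 4 ppages; refcounts: pp0:3 pp1:2 pp2:2 pp3:1
Op 6: write(P0, v0, 147). refcount(pp0)=3>1 -> COPY to pp4. 5 ppages; refcounts: pp0:2 pp1:2 pp2:2 pp3:1 pp4:1
Op 7: write(P3, v1, 111). refcount(pp2)=2>1 -> COPY to pp5. 6 ppages; refcounts: pp0:2 pp1:2 pp2:1 pp3:1 pp4:1 pp5:1
Op 8: read(P0, v1) -> 33. No state change.
P0: v0 -> pp4 = 147
P1: v0 -> pp3 = 167
P2: v0 -> pp0 = 40
P3: v0 -> pp0 = 40

Answer: 147 167 40 40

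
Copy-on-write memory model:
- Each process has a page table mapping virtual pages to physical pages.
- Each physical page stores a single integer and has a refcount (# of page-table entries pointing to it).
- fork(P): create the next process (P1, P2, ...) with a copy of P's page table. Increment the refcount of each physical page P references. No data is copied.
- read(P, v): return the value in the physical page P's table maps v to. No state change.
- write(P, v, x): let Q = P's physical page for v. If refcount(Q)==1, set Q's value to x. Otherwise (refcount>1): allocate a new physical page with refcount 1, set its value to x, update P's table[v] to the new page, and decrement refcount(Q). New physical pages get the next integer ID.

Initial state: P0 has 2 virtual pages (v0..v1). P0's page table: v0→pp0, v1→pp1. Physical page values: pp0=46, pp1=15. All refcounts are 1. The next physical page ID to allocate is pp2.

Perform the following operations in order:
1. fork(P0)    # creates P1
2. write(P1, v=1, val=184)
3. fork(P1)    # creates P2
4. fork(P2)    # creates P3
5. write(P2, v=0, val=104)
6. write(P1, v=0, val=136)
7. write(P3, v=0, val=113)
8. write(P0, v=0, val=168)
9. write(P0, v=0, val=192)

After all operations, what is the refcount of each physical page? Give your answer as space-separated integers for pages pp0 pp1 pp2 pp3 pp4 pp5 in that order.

Answer: 1 1 3 1 1 1

Derivation:
Op 1: fork(P0) -> P1. 2 ppages; refcounts: pp0:2 pp1:2
Op 2: write(P1, v1, 184). refcount(pp1)=2>1 -> COPY to pp2. 3 ppages; refcounts: pp0:2 pp1:1 pp2:1
Op 3: fork(P1) -> P2. 3 ppages; refcounts: pp0:3 pp1:1 pp2:2
Op 4: fork(P2) -> P3. 3 ppages; refcounts: pp0:4 pp1:1 pp2:3
Op 5: write(P2, v0, 104). refcount(pp0)=4>1 -> COPY to pp3. 4 ppages; refcounts: pp0:3 pp1:1 pp2:3 pp3:1
Op 6: write(P1, v0, 136). refcount(pp0)=3>1 -> COPY to pp4. 5 ppages; refcounts: pp0:2 pp1:1 pp2:3 pp3:1 pp4:1
Op 7: write(P3, v0, 113). refcount(pp0)=2>1 -> COPY to pp5. 6 ppages; refcounts: pp0:1 pp1:1 pp2:3 pp3:1 pp4:1 pp5:1
Op 8: write(P0, v0, 168). refcount(pp0)=1 -> write in place. 6 ppages; refcounts: pp0:1 pp1:1 pp2:3 pp3:1 pp4:1 pp5:1
Op 9: write(P0, v0, 192). refcount(pp0)=1 -> write in place. 6 ppages; refcounts: pp0:1 pp1:1 pp2:3 pp3:1 pp4:1 pp5:1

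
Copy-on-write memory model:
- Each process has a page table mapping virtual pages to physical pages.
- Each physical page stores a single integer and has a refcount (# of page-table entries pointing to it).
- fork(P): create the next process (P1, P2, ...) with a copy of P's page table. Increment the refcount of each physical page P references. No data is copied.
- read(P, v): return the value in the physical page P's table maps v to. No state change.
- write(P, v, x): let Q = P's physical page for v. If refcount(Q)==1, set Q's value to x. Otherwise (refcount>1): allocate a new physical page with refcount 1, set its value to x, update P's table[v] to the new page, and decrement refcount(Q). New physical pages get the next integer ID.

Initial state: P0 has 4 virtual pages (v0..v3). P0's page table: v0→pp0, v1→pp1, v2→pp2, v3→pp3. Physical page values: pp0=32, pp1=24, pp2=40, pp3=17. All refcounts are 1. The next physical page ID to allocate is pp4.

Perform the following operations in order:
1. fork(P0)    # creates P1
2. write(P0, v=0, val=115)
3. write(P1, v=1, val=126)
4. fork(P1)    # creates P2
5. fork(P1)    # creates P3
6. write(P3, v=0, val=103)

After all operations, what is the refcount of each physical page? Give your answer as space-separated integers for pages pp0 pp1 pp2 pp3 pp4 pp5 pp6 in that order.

Answer: 2 1 4 4 1 3 1

Derivation:
Op 1: fork(P0) -> P1. 4 ppages; refcounts: pp0:2 pp1:2 pp2:2 pp3:2
Op 2: write(P0, v0, 115). refcount(pp0)=2>1 -> COPY to pp4. 5 ppages; refcounts: pp0:1 pp1:2 pp2:2 pp3:2 pp4:1
Op 3: write(P1, v1, 126). refcount(pp1)=2>1 -> COPY to pp5. 6 ppages; refcounts: pp0:1 pp1:1 pp2:2 pp3:2 pp4:1 pp5:1
Op 4: fork(P1) -> P2. 6 ppages; refcounts: pp0:2 pp1:1 pp2:3 pp3:3 pp4:1 pp5:2
Op 5: fork(P1) -> P3. 6 ppages; refcounts: pp0:3 pp1:1 pp2:4 pp3:4 pp4:1 pp5:3
Op 6: write(P3, v0, 103). refcount(pp0)=3>1 -> COPY to pp6. 7 ppages; refcounts: pp0:2 pp1:1 pp2:4 pp3:4 pp4:1 pp5:3 pp6:1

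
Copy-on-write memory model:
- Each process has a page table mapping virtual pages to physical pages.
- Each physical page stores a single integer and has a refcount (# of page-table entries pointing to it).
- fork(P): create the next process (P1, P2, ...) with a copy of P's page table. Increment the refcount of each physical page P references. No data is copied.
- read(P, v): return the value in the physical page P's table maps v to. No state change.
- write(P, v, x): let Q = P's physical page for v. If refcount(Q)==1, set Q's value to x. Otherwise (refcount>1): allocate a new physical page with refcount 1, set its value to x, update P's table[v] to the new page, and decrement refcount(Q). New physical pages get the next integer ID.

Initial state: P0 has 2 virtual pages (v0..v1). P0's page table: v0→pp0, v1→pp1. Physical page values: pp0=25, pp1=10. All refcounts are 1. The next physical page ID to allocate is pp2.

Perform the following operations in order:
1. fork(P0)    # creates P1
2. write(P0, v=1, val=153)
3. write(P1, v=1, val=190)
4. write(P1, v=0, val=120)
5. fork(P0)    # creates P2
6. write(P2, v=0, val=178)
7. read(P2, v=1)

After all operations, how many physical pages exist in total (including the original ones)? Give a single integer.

Op 1: fork(P0) -> P1. 2 ppages; refcounts: pp0:2 pp1:2
Op 2: write(P0, v1, 153). refcount(pp1)=2>1 -> COPY to pp2. 3 ppages; refcounts: pp0:2 pp1:1 pp2:1
Op 3: write(P1, v1, 190). refcount(pp1)=1 -> write in place. 3 ppages; refcounts: pp0:2 pp1:1 pp2:1
Op 4: write(P1, v0, 120). refcount(pp0)=2>1 -> COPY to pp3. 4 ppages; refcounts: pp0:1 pp1:1 pp2:1 pp3:1
Op 5: fork(P0) -> P2. 4 ppages; refcounts: pp0:2 pp1:1 pp2:2 pp3:1
Op 6: write(P2, v0, 178). refcount(pp0)=2>1 -> COPY to pp4. 5 ppages; refcounts: pp0:1 pp1:1 pp2:2 pp3:1 pp4:1
Op 7: read(P2, v1) -> 153. No state change.

Answer: 5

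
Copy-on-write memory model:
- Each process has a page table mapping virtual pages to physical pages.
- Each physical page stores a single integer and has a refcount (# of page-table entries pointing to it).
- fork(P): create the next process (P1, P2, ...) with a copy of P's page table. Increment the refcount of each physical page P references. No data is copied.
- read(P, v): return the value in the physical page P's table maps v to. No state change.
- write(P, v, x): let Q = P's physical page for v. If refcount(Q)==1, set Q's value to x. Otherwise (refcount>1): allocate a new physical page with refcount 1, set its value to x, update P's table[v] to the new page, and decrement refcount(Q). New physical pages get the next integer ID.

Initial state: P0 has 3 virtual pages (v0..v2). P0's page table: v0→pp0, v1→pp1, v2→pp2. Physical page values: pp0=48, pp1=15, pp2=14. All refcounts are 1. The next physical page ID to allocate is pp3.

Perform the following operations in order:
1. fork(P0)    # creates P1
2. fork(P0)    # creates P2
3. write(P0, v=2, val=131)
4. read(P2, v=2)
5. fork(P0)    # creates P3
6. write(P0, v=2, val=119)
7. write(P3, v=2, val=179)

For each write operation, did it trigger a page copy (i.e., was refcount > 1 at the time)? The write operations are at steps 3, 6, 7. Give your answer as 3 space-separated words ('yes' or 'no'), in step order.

Op 1: fork(P0) -> P1. 3 ppages; refcounts: pp0:2 pp1:2 pp2:2
Op 2: fork(P0) -> P2. 3 ppages; refcounts: pp0:3 pp1:3 pp2:3
Op 3: write(P0, v2, 131). refcount(pp2)=3>1 -> COPY to pp3. 4 ppages; refcounts: pp0:3 pp1:3 pp2:2 pp3:1
Op 4: read(P2, v2) -> 14. No state change.
Op 5: fork(P0) -> P3. 4 ppages; refcounts: pp0:4 pp1:4 pp2:2 pp3:2
Op 6: write(P0, v2, 119). refcount(pp3)=2>1 -> COPY to pp4. 5 ppages; refcounts: pp0:4 pp1:4 pp2:2 pp3:1 pp4:1
Op 7: write(P3, v2, 179). refcount(pp3)=1 -> write in place. 5 ppages; refcounts: pp0:4 pp1:4 pp2:2 pp3:1 pp4:1

yes yes no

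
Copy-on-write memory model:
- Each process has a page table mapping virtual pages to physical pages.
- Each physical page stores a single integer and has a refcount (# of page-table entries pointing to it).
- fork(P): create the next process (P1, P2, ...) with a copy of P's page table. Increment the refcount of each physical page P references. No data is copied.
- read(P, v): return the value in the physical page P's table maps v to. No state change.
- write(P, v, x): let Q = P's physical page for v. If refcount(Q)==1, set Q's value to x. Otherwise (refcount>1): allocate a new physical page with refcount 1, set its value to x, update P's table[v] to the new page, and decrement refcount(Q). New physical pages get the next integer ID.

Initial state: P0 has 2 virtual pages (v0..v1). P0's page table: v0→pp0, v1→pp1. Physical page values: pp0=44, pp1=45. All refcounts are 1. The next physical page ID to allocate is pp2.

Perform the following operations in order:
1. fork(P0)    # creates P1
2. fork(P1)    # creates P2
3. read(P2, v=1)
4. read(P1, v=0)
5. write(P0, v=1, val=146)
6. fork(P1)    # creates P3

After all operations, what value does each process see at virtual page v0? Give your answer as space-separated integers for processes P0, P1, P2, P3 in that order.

Op 1: fork(P0) -> P1. 2 ppages; refcounts: pp0:2 pp1:2
Op 2: fork(P1) -> P2. 2 ppages; refcounts: pp0:3 pp1:3
Op 3: read(P2, v1) -> 45. No state change.
Op 4: read(P1, v0) -> 44. No state change.
Op 5: write(P0, v1, 146). refcount(pp1)=3>1 -> COPY to pp2. 3 ppages; refcounts: pp0:3 pp1:2 pp2:1
Op 6: fork(P1) -> P3. 3 ppages; refcounts: pp0:4 pp1:3 pp2:1
P0: v0 -> pp0 = 44
P1: v0 -> pp0 = 44
P2: v0 -> pp0 = 44
P3: v0 -> pp0 = 44

Answer: 44 44 44 44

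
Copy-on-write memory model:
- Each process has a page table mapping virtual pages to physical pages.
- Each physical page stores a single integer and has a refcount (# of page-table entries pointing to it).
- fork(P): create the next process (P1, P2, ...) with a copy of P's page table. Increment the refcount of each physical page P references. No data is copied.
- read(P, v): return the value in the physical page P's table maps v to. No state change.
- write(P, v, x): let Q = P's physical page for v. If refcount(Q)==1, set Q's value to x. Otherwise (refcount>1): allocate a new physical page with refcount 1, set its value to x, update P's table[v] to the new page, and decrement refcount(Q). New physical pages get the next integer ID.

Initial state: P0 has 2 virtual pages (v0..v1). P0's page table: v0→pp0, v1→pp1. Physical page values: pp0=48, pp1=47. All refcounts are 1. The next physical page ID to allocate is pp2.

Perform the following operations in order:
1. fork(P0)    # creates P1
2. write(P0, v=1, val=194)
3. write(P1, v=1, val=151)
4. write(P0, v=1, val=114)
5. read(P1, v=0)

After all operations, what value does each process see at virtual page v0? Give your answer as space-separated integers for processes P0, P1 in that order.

Op 1: fork(P0) -> P1. 2 ppages; refcounts: pp0:2 pp1:2
Op 2: write(P0, v1, 194). refcount(pp1)=2>1 -> COPY to pp2. 3 ppages; refcounts: pp0:2 pp1:1 pp2:1
Op 3: write(P1, v1, 151). refcount(pp1)=1 -> write in place. 3 ppages; refcounts: pp0:2 pp1:1 pp2:1
Op 4: write(P0, v1, 114). refcount(pp2)=1 -> write in place. 3 ppages; refcounts: pp0:2 pp1:1 pp2:1
Op 5: read(P1, v0) -> 48. No state change.
P0: v0 -> pp0 = 48
P1: v0 -> pp0 = 48

Answer: 48 48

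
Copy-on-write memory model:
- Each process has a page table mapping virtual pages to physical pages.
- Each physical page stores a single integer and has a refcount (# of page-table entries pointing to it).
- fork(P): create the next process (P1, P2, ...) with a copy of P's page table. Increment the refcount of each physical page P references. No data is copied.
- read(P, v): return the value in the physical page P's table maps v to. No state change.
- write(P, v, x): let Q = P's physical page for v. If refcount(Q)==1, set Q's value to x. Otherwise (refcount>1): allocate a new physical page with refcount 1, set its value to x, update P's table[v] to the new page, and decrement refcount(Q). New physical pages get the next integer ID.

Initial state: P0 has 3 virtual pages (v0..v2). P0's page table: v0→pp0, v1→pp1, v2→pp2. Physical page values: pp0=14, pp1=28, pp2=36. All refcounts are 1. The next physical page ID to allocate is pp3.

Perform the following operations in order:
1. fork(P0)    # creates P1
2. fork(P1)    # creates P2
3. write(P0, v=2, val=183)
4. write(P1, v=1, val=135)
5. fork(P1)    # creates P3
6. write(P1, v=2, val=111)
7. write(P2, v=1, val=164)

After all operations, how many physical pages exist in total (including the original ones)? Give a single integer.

Op 1: fork(P0) -> P1. 3 ppages; refcounts: pp0:2 pp1:2 pp2:2
Op 2: fork(P1) -> P2. 3 ppages; refcounts: pp0:3 pp1:3 pp2:3
Op 3: write(P0, v2, 183). refcount(pp2)=3>1 -> COPY to pp3. 4 ppages; refcounts: pp0:3 pp1:3 pp2:2 pp3:1
Op 4: write(P1, v1, 135). refcount(pp1)=3>1 -> COPY to pp4. 5 ppages; refcounts: pp0:3 pp1:2 pp2:2 pp3:1 pp4:1
Op 5: fork(P1) -> P3. 5 ppages; refcounts: pp0:4 pp1:2 pp2:3 pp3:1 pp4:2
Op 6: write(P1, v2, 111). refcount(pp2)=3>1 -> COPY to pp5. 6 ppages; refcounts: pp0:4 pp1:2 pp2:2 pp3:1 pp4:2 pp5:1
Op 7: write(P2, v1, 164). refcount(pp1)=2>1 -> COPY to pp6. 7 ppages; refcounts: pp0:4 pp1:1 pp2:2 pp3:1 pp4:2 pp5:1 pp6:1

Answer: 7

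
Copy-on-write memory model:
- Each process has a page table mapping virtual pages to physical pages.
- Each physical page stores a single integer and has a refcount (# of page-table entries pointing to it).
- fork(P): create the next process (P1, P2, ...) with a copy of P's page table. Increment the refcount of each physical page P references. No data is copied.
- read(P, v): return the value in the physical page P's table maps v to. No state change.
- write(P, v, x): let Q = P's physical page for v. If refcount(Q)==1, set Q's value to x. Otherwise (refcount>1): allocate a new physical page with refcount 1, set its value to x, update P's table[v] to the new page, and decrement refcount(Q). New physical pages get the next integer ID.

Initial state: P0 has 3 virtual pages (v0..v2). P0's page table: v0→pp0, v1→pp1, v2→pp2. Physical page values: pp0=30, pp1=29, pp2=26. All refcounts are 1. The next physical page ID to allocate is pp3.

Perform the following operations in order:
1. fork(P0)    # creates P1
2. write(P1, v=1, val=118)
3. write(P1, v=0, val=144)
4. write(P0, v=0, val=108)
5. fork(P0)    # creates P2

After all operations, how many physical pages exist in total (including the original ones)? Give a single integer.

Answer: 5

Derivation:
Op 1: fork(P0) -> P1. 3 ppages; refcounts: pp0:2 pp1:2 pp2:2
Op 2: write(P1, v1, 118). refcount(pp1)=2>1 -> COPY to pp3. 4 ppages; refcounts: pp0:2 pp1:1 pp2:2 pp3:1
Op 3: write(P1, v0, 144). refcount(pp0)=2>1 -> COPY to pp4. 5 ppages; refcounts: pp0:1 pp1:1 pp2:2 pp3:1 pp4:1
Op 4: write(P0, v0, 108). refcount(pp0)=1 -> write in place. 5 ppages; refcounts: pp0:1 pp1:1 pp2:2 pp3:1 pp4:1
Op 5: fork(P0) -> P2. 5 ppages; refcounts: pp0:2 pp1:2 pp2:3 pp3:1 pp4:1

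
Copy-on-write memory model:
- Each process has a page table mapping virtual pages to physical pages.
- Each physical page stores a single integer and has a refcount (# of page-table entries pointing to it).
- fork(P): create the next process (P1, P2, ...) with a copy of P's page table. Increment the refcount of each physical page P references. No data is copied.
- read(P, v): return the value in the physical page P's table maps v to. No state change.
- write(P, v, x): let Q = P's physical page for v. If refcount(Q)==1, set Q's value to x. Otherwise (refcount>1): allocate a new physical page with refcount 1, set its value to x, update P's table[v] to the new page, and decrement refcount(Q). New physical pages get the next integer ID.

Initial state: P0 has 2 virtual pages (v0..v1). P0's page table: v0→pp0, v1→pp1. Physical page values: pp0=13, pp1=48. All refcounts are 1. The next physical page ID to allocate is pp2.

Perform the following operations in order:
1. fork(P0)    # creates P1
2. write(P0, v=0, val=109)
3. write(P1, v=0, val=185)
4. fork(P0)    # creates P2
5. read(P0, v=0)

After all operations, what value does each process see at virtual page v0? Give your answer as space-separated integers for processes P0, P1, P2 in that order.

Answer: 109 185 109

Derivation:
Op 1: fork(P0) -> P1. 2 ppages; refcounts: pp0:2 pp1:2
Op 2: write(P0, v0, 109). refcount(pp0)=2>1 -> COPY to pp2. 3 ppages; refcounts: pp0:1 pp1:2 pp2:1
Op 3: write(P1, v0, 185). refcount(pp0)=1 -> write in place. 3 ppages; refcounts: pp0:1 pp1:2 pp2:1
Op 4: fork(P0) -> P2. 3 ppages; refcounts: pp0:1 pp1:3 pp2:2
Op 5: read(P0, v0) -> 109. No state change.
P0: v0 -> pp2 = 109
P1: v0 -> pp0 = 185
P2: v0 -> pp2 = 109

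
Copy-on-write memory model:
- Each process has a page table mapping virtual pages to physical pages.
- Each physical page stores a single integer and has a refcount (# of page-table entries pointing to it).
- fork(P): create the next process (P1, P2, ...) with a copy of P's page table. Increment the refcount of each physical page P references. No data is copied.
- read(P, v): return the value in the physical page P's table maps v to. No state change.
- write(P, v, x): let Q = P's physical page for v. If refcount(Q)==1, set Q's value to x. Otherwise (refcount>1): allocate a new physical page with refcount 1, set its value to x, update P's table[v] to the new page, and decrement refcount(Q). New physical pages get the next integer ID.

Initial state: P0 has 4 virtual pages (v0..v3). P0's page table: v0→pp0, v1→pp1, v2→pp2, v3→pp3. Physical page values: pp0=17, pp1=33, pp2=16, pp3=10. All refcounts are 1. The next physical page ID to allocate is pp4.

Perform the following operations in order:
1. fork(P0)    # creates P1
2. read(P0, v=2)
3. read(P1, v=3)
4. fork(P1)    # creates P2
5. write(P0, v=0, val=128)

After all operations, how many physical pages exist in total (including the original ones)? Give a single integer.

Answer: 5

Derivation:
Op 1: fork(P0) -> P1. 4 ppages; refcounts: pp0:2 pp1:2 pp2:2 pp3:2
Op 2: read(P0, v2) -> 16. No state change.
Op 3: read(P1, v3) -> 10. No state change.
Op 4: fork(P1) -> P2. 4 ppages; refcounts: pp0:3 pp1:3 pp2:3 pp3:3
Op 5: write(P0, v0, 128). refcount(pp0)=3>1 -> COPY to pp4. 5 ppages; refcounts: pp0:2 pp1:3 pp2:3 pp3:3 pp4:1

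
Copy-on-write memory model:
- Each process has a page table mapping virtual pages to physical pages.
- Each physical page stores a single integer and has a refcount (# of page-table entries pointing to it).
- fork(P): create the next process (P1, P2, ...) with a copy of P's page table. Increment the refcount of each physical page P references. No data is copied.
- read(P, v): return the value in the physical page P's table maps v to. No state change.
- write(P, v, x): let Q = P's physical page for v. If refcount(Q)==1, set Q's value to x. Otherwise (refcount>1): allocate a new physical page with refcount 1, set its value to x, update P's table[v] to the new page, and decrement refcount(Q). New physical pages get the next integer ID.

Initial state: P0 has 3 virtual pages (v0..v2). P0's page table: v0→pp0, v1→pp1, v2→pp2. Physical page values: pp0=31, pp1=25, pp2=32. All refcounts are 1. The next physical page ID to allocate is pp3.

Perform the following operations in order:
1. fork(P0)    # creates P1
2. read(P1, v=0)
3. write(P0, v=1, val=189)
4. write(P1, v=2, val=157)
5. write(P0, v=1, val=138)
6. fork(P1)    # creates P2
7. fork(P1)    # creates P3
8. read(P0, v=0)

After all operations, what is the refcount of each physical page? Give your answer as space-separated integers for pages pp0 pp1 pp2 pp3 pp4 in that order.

Op 1: fork(P0) -> P1. 3 ppages; refcounts: pp0:2 pp1:2 pp2:2
Op 2: read(P1, v0) -> 31. No state change.
Op 3: write(P0, v1, 189). refcount(pp1)=2>1 -> COPY to pp3. 4 ppages; refcounts: pp0:2 pp1:1 pp2:2 pp3:1
Op 4: write(P1, v2, 157). refcount(pp2)=2>1 -> COPY to pp4. 5 ppages; refcounts: pp0:2 pp1:1 pp2:1 pp3:1 pp4:1
Op 5: write(P0, v1, 138). refcount(pp3)=1 -> write in place. 5 ppages; refcounts: pp0:2 pp1:1 pp2:1 pp3:1 pp4:1
Op 6: fork(P1) -> P2. 5 ppages; refcounts: pp0:3 pp1:2 pp2:1 pp3:1 pp4:2
Op 7: fork(P1) -> P3. 5 ppages; refcounts: pp0:4 pp1:3 pp2:1 pp3:1 pp4:3
Op 8: read(P0, v0) -> 31. No state change.

Answer: 4 3 1 1 3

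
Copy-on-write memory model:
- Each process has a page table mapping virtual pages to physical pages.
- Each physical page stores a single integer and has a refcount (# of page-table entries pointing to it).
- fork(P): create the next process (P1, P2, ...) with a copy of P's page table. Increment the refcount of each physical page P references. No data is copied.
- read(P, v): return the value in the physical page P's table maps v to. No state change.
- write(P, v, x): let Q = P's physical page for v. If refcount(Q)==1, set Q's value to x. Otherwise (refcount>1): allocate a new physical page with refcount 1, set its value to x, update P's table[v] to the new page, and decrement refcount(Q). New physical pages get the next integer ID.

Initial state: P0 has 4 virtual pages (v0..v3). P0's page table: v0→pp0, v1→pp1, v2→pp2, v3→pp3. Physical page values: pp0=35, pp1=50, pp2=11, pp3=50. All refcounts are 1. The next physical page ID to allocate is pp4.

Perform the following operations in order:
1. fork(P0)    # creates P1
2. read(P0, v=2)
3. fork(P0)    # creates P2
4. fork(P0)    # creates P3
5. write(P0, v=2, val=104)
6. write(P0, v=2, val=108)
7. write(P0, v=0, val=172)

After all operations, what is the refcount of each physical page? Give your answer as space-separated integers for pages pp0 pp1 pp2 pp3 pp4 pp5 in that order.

Op 1: fork(P0) -> P1. 4 ppages; refcounts: pp0:2 pp1:2 pp2:2 pp3:2
Op 2: read(P0, v2) -> 11. No state change.
Op 3: fork(P0) -> P2. 4 ppages; refcounts: pp0:3 pp1:3 pp2:3 pp3:3
Op 4: fork(P0) -> P3. 4 ppages; refcounts: pp0:4 pp1:4 pp2:4 pp3:4
Op 5: write(P0, v2, 104). refcount(pp2)=4>1 -> COPY to pp4. 5 ppages; refcounts: pp0:4 pp1:4 pp2:3 pp3:4 pp4:1
Op 6: write(P0, v2, 108). refcount(pp4)=1 -> write in place. 5 ppages; refcounts: pp0:4 pp1:4 pp2:3 pp3:4 pp4:1
Op 7: write(P0, v0, 172). refcount(pp0)=4>1 -> COPY to pp5. 6 ppages; refcounts: pp0:3 pp1:4 pp2:3 pp3:4 pp4:1 pp5:1

Answer: 3 4 3 4 1 1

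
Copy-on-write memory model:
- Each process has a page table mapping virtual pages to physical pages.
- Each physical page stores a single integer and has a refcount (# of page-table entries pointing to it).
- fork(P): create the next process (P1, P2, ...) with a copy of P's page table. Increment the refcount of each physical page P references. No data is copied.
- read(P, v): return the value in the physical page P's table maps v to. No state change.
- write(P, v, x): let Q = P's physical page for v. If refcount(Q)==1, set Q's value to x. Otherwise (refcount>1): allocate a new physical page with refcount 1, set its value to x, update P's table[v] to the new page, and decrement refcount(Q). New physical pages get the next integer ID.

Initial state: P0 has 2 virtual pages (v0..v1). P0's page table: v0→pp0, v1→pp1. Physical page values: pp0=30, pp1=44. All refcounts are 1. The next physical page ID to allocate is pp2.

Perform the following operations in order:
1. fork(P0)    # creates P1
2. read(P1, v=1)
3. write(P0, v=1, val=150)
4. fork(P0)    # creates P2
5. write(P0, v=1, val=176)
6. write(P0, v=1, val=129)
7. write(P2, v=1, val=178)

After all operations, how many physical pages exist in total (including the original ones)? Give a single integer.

Op 1: fork(P0) -> P1. 2 ppages; refcounts: pp0:2 pp1:2
Op 2: read(P1, v1) -> 44. No state change.
Op 3: write(P0, v1, 150). refcount(pp1)=2>1 -> COPY to pp2. 3 ppages; refcounts: pp0:2 pp1:1 pp2:1
Op 4: fork(P0) -> P2. 3 ppages; refcounts: pp0:3 pp1:1 pp2:2
Op 5: write(P0, v1, 176). refcount(pp2)=2>1 -> COPY to pp3. 4 ppages; refcounts: pp0:3 pp1:1 pp2:1 pp3:1
Op 6: write(P0, v1, 129). refcount(pp3)=1 -> write in place. 4 ppages; refcounts: pp0:3 pp1:1 pp2:1 pp3:1
Op 7: write(P2, v1, 178). refcount(pp2)=1 -> write in place. 4 ppages; refcounts: pp0:3 pp1:1 pp2:1 pp3:1

Answer: 4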